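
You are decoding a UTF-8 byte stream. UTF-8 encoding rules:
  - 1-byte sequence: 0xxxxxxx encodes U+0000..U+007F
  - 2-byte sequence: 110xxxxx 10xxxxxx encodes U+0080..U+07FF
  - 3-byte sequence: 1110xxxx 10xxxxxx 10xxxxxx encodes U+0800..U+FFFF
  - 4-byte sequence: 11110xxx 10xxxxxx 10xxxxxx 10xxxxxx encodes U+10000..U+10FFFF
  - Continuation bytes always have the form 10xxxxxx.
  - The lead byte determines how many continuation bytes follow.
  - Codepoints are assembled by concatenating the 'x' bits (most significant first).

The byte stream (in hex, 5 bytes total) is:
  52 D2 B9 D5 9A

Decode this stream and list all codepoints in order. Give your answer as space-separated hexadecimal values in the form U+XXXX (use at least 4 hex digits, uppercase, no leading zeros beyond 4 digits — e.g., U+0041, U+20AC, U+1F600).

Byte[0]=52: 1-byte ASCII. cp=U+0052
Byte[1]=D2: 2-byte lead, need 1 cont bytes. acc=0x12
Byte[2]=B9: continuation. acc=(acc<<6)|0x39=0x4B9
Completed: cp=U+04B9 (starts at byte 1)
Byte[3]=D5: 2-byte lead, need 1 cont bytes. acc=0x15
Byte[4]=9A: continuation. acc=(acc<<6)|0x1A=0x55A
Completed: cp=U+055A (starts at byte 3)

Answer: U+0052 U+04B9 U+055A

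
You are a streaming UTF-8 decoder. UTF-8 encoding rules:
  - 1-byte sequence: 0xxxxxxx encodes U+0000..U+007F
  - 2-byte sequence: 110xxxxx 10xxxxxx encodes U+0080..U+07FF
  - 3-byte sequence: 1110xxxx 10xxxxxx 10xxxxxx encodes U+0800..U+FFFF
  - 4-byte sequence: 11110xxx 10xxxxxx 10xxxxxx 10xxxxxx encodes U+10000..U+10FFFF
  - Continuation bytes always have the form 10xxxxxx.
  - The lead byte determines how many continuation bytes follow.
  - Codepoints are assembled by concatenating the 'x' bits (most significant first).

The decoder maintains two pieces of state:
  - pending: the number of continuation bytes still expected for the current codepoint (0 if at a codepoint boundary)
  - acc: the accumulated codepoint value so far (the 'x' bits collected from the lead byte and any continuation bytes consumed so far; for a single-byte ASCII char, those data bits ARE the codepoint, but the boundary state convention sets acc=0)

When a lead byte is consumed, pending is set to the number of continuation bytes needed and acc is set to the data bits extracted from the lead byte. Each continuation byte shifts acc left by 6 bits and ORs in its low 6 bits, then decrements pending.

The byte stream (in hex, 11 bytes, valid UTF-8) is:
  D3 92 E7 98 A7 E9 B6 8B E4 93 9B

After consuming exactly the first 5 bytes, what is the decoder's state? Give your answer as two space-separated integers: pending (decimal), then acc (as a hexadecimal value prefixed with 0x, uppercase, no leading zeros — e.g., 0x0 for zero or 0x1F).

Byte[0]=D3: 2-byte lead. pending=1, acc=0x13
Byte[1]=92: continuation. acc=(acc<<6)|0x12=0x4D2, pending=0
Byte[2]=E7: 3-byte lead. pending=2, acc=0x7
Byte[3]=98: continuation. acc=(acc<<6)|0x18=0x1D8, pending=1
Byte[4]=A7: continuation. acc=(acc<<6)|0x27=0x7627, pending=0

Answer: 0 0x7627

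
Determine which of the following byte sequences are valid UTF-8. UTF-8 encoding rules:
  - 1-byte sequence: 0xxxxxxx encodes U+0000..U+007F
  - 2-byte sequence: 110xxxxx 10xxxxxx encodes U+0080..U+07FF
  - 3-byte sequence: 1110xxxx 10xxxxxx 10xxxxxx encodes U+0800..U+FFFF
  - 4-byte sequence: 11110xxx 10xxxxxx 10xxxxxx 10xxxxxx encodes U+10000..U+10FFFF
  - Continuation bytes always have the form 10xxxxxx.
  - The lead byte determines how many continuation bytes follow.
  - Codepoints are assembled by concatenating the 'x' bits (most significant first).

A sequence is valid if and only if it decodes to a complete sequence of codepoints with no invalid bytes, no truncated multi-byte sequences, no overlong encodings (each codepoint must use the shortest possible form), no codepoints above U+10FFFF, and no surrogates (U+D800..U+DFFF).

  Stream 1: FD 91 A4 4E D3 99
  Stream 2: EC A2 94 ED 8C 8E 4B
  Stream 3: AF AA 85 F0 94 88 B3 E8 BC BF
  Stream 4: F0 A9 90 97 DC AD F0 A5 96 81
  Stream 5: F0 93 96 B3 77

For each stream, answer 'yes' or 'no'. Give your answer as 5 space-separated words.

Stream 1: error at byte offset 0. INVALID
Stream 2: decodes cleanly. VALID
Stream 3: error at byte offset 0. INVALID
Stream 4: decodes cleanly. VALID
Stream 5: decodes cleanly. VALID

Answer: no yes no yes yes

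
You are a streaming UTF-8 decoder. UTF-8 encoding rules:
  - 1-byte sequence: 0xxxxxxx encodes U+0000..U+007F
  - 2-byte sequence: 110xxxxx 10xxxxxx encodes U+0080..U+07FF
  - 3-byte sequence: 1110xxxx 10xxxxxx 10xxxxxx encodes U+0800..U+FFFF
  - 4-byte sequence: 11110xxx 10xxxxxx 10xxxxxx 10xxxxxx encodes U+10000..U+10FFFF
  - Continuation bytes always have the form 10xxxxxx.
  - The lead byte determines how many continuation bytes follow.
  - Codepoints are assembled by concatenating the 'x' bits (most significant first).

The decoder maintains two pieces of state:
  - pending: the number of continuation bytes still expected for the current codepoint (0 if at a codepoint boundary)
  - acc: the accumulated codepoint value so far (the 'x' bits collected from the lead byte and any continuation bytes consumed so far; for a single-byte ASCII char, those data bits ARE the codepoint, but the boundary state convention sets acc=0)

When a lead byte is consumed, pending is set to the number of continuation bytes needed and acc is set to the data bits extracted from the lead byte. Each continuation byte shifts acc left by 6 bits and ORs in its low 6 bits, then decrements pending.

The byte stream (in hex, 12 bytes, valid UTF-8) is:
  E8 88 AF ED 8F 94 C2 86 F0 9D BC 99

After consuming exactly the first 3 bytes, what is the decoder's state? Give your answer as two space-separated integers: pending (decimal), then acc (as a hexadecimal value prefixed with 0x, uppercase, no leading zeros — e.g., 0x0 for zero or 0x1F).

Answer: 0 0x822F

Derivation:
Byte[0]=E8: 3-byte lead. pending=2, acc=0x8
Byte[1]=88: continuation. acc=(acc<<6)|0x08=0x208, pending=1
Byte[2]=AF: continuation. acc=(acc<<6)|0x2F=0x822F, pending=0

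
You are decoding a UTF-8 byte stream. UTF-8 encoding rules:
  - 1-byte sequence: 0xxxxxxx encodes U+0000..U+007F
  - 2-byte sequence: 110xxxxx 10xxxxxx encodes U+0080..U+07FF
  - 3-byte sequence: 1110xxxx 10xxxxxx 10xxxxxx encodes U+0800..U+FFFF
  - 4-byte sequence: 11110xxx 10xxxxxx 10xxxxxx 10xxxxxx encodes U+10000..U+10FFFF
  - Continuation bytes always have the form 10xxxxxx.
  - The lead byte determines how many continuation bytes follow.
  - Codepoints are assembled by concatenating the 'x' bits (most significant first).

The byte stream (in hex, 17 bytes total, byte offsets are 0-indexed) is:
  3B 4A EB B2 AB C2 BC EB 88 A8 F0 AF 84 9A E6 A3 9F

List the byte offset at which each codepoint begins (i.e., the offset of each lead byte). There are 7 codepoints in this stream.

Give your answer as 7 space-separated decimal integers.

Byte[0]=3B: 1-byte ASCII. cp=U+003B
Byte[1]=4A: 1-byte ASCII. cp=U+004A
Byte[2]=EB: 3-byte lead, need 2 cont bytes. acc=0xB
Byte[3]=B2: continuation. acc=(acc<<6)|0x32=0x2F2
Byte[4]=AB: continuation. acc=(acc<<6)|0x2B=0xBCAB
Completed: cp=U+BCAB (starts at byte 2)
Byte[5]=C2: 2-byte lead, need 1 cont bytes. acc=0x2
Byte[6]=BC: continuation. acc=(acc<<6)|0x3C=0xBC
Completed: cp=U+00BC (starts at byte 5)
Byte[7]=EB: 3-byte lead, need 2 cont bytes. acc=0xB
Byte[8]=88: continuation. acc=(acc<<6)|0x08=0x2C8
Byte[9]=A8: continuation. acc=(acc<<6)|0x28=0xB228
Completed: cp=U+B228 (starts at byte 7)
Byte[10]=F0: 4-byte lead, need 3 cont bytes. acc=0x0
Byte[11]=AF: continuation. acc=(acc<<6)|0x2F=0x2F
Byte[12]=84: continuation. acc=(acc<<6)|0x04=0xBC4
Byte[13]=9A: continuation. acc=(acc<<6)|0x1A=0x2F11A
Completed: cp=U+2F11A (starts at byte 10)
Byte[14]=E6: 3-byte lead, need 2 cont bytes. acc=0x6
Byte[15]=A3: continuation. acc=(acc<<6)|0x23=0x1A3
Byte[16]=9F: continuation. acc=(acc<<6)|0x1F=0x68DF
Completed: cp=U+68DF (starts at byte 14)

Answer: 0 1 2 5 7 10 14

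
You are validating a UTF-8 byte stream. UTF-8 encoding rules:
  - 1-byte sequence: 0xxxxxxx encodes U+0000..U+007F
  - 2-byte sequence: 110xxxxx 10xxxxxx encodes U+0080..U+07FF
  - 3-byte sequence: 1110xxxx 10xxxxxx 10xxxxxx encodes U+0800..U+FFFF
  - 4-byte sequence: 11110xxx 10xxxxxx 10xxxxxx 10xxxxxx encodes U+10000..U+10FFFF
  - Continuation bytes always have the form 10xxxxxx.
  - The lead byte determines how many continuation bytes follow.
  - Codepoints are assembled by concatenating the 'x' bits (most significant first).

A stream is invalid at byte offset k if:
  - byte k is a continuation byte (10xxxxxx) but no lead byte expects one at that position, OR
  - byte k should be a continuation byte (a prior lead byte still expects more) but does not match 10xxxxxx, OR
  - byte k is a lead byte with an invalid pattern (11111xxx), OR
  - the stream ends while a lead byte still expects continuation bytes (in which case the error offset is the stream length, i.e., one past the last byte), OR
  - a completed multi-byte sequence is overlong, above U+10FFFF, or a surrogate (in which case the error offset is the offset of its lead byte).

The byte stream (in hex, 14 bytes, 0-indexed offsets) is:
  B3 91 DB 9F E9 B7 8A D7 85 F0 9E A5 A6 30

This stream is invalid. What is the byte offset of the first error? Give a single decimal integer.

Byte[0]=B3: INVALID lead byte (not 0xxx/110x/1110/11110)

Answer: 0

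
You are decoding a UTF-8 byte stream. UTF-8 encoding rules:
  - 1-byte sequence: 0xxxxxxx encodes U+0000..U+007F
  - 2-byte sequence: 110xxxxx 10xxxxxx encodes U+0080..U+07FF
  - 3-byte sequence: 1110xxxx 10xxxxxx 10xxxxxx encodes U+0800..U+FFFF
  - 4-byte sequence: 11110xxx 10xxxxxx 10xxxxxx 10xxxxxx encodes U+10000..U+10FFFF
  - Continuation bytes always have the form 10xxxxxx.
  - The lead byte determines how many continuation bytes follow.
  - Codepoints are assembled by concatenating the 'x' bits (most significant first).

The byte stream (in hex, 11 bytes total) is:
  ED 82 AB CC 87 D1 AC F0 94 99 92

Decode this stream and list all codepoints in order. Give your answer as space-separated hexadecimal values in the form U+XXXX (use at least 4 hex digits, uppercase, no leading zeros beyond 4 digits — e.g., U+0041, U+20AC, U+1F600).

Byte[0]=ED: 3-byte lead, need 2 cont bytes. acc=0xD
Byte[1]=82: continuation. acc=(acc<<6)|0x02=0x342
Byte[2]=AB: continuation. acc=(acc<<6)|0x2B=0xD0AB
Completed: cp=U+D0AB (starts at byte 0)
Byte[3]=CC: 2-byte lead, need 1 cont bytes. acc=0xC
Byte[4]=87: continuation. acc=(acc<<6)|0x07=0x307
Completed: cp=U+0307 (starts at byte 3)
Byte[5]=D1: 2-byte lead, need 1 cont bytes. acc=0x11
Byte[6]=AC: continuation. acc=(acc<<6)|0x2C=0x46C
Completed: cp=U+046C (starts at byte 5)
Byte[7]=F0: 4-byte lead, need 3 cont bytes. acc=0x0
Byte[8]=94: continuation. acc=(acc<<6)|0x14=0x14
Byte[9]=99: continuation. acc=(acc<<6)|0x19=0x519
Byte[10]=92: continuation. acc=(acc<<6)|0x12=0x14652
Completed: cp=U+14652 (starts at byte 7)

Answer: U+D0AB U+0307 U+046C U+14652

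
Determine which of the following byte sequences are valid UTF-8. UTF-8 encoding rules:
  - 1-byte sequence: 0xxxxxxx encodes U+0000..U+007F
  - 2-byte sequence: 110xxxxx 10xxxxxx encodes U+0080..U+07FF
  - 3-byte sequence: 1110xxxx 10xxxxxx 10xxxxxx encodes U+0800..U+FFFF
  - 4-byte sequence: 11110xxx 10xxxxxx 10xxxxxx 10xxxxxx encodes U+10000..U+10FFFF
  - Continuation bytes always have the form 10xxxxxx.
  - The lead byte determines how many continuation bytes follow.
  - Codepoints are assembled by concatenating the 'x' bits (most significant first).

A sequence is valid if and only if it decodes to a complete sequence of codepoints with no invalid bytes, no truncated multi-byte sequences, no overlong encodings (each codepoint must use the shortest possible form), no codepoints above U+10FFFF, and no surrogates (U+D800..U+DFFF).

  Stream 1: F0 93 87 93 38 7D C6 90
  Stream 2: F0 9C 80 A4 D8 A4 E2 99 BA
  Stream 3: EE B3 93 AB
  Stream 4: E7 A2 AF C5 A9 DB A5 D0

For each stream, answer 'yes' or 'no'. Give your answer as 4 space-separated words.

Answer: yes yes no no

Derivation:
Stream 1: decodes cleanly. VALID
Stream 2: decodes cleanly. VALID
Stream 3: error at byte offset 3. INVALID
Stream 4: error at byte offset 8. INVALID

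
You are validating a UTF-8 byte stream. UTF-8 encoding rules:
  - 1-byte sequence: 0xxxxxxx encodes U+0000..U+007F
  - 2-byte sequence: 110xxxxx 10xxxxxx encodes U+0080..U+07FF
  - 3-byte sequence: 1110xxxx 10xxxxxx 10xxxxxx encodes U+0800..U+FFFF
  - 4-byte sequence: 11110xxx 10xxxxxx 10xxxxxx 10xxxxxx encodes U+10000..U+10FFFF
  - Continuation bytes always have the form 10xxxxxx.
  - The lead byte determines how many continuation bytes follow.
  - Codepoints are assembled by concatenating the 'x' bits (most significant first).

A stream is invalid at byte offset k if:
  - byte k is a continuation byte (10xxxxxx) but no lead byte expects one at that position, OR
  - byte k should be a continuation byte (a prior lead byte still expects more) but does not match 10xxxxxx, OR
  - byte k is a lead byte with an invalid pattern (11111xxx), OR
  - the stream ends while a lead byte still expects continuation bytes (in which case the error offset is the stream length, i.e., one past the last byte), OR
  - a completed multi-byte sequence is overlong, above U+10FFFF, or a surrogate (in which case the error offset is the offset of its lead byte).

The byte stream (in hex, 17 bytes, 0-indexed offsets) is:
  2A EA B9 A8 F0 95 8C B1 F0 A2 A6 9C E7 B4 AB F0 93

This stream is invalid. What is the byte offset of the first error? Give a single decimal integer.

Answer: 17

Derivation:
Byte[0]=2A: 1-byte ASCII. cp=U+002A
Byte[1]=EA: 3-byte lead, need 2 cont bytes. acc=0xA
Byte[2]=B9: continuation. acc=(acc<<6)|0x39=0x2B9
Byte[3]=A8: continuation. acc=(acc<<6)|0x28=0xAE68
Completed: cp=U+AE68 (starts at byte 1)
Byte[4]=F0: 4-byte lead, need 3 cont bytes. acc=0x0
Byte[5]=95: continuation. acc=(acc<<6)|0x15=0x15
Byte[6]=8C: continuation. acc=(acc<<6)|0x0C=0x54C
Byte[7]=B1: continuation. acc=(acc<<6)|0x31=0x15331
Completed: cp=U+15331 (starts at byte 4)
Byte[8]=F0: 4-byte lead, need 3 cont bytes. acc=0x0
Byte[9]=A2: continuation. acc=(acc<<6)|0x22=0x22
Byte[10]=A6: continuation. acc=(acc<<6)|0x26=0x8A6
Byte[11]=9C: continuation. acc=(acc<<6)|0x1C=0x2299C
Completed: cp=U+2299C (starts at byte 8)
Byte[12]=E7: 3-byte lead, need 2 cont bytes. acc=0x7
Byte[13]=B4: continuation. acc=(acc<<6)|0x34=0x1F4
Byte[14]=AB: continuation. acc=(acc<<6)|0x2B=0x7D2B
Completed: cp=U+7D2B (starts at byte 12)
Byte[15]=F0: 4-byte lead, need 3 cont bytes. acc=0x0
Byte[16]=93: continuation. acc=(acc<<6)|0x13=0x13
Byte[17]: stream ended, expected continuation. INVALID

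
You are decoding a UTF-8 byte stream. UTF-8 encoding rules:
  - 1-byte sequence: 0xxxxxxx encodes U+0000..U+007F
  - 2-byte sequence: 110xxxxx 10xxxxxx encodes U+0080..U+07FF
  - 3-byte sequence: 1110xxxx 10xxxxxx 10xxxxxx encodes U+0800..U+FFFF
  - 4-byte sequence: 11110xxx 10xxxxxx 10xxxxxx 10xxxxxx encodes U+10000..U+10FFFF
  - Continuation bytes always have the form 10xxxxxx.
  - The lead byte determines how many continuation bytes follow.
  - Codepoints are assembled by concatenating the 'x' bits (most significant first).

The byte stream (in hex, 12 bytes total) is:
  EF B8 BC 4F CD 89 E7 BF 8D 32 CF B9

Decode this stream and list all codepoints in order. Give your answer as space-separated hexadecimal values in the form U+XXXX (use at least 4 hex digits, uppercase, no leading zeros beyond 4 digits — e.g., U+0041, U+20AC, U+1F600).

Byte[0]=EF: 3-byte lead, need 2 cont bytes. acc=0xF
Byte[1]=B8: continuation. acc=(acc<<6)|0x38=0x3F8
Byte[2]=BC: continuation. acc=(acc<<6)|0x3C=0xFE3C
Completed: cp=U+FE3C (starts at byte 0)
Byte[3]=4F: 1-byte ASCII. cp=U+004F
Byte[4]=CD: 2-byte lead, need 1 cont bytes. acc=0xD
Byte[5]=89: continuation. acc=(acc<<6)|0x09=0x349
Completed: cp=U+0349 (starts at byte 4)
Byte[6]=E7: 3-byte lead, need 2 cont bytes. acc=0x7
Byte[7]=BF: continuation. acc=(acc<<6)|0x3F=0x1FF
Byte[8]=8D: continuation. acc=(acc<<6)|0x0D=0x7FCD
Completed: cp=U+7FCD (starts at byte 6)
Byte[9]=32: 1-byte ASCII. cp=U+0032
Byte[10]=CF: 2-byte lead, need 1 cont bytes. acc=0xF
Byte[11]=B9: continuation. acc=(acc<<6)|0x39=0x3F9
Completed: cp=U+03F9 (starts at byte 10)

Answer: U+FE3C U+004F U+0349 U+7FCD U+0032 U+03F9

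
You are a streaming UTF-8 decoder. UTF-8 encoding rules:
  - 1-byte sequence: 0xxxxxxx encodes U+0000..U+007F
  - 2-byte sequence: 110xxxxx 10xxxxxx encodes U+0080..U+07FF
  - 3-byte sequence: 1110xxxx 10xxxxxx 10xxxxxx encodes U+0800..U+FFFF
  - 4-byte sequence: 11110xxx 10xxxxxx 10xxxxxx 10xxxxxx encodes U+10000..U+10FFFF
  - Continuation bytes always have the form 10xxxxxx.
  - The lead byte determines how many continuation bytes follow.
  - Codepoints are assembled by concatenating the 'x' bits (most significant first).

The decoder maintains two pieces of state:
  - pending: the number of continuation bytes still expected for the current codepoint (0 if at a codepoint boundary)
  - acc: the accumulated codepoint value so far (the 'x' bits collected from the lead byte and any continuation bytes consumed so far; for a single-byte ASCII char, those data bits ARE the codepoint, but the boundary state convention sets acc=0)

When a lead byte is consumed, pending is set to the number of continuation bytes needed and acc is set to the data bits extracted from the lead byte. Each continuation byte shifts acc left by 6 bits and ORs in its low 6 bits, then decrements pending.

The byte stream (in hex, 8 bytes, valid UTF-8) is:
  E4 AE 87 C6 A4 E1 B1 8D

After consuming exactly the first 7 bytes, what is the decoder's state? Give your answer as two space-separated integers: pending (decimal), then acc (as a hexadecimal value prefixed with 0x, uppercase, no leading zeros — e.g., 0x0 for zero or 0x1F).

Byte[0]=E4: 3-byte lead. pending=2, acc=0x4
Byte[1]=AE: continuation. acc=(acc<<6)|0x2E=0x12E, pending=1
Byte[2]=87: continuation. acc=(acc<<6)|0x07=0x4B87, pending=0
Byte[3]=C6: 2-byte lead. pending=1, acc=0x6
Byte[4]=A4: continuation. acc=(acc<<6)|0x24=0x1A4, pending=0
Byte[5]=E1: 3-byte lead. pending=2, acc=0x1
Byte[6]=B1: continuation. acc=(acc<<6)|0x31=0x71, pending=1

Answer: 1 0x71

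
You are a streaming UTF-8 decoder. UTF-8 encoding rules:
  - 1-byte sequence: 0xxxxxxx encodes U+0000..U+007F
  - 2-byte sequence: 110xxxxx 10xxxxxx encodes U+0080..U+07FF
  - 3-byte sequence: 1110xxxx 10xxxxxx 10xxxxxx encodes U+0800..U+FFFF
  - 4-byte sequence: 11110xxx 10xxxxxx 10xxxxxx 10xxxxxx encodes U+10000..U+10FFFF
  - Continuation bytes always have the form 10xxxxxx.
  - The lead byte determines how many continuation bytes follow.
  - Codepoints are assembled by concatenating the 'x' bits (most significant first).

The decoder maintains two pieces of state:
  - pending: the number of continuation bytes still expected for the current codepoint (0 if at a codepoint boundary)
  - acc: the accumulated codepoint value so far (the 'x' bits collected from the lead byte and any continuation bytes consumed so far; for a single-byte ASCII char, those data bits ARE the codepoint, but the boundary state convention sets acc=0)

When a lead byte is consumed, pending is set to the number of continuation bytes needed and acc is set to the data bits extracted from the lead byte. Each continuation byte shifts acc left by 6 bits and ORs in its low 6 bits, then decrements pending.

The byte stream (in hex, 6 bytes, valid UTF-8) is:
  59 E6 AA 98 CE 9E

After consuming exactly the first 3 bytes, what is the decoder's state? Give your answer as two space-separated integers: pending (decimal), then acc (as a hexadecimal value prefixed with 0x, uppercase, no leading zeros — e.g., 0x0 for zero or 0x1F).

Answer: 1 0x1AA

Derivation:
Byte[0]=59: 1-byte. pending=0, acc=0x0
Byte[1]=E6: 3-byte lead. pending=2, acc=0x6
Byte[2]=AA: continuation. acc=(acc<<6)|0x2A=0x1AA, pending=1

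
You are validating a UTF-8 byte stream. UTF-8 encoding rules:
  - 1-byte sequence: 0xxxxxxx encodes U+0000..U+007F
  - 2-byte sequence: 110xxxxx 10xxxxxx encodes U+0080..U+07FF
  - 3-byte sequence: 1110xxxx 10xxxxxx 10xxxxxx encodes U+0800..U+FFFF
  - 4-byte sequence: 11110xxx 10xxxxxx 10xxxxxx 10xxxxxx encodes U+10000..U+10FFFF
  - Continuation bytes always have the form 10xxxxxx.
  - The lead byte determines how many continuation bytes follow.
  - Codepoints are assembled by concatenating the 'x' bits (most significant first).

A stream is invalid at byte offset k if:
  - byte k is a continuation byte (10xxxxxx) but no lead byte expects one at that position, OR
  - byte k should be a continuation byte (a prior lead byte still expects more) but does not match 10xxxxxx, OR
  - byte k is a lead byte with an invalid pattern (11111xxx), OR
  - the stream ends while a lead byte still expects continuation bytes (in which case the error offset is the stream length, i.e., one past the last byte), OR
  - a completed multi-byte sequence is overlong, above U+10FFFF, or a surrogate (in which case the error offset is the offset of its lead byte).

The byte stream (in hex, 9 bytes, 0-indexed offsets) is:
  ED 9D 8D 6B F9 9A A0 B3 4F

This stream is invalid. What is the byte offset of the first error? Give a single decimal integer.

Byte[0]=ED: 3-byte lead, need 2 cont bytes. acc=0xD
Byte[1]=9D: continuation. acc=(acc<<6)|0x1D=0x35D
Byte[2]=8D: continuation. acc=(acc<<6)|0x0D=0xD74D
Completed: cp=U+D74D (starts at byte 0)
Byte[3]=6B: 1-byte ASCII. cp=U+006B
Byte[4]=F9: INVALID lead byte (not 0xxx/110x/1110/11110)

Answer: 4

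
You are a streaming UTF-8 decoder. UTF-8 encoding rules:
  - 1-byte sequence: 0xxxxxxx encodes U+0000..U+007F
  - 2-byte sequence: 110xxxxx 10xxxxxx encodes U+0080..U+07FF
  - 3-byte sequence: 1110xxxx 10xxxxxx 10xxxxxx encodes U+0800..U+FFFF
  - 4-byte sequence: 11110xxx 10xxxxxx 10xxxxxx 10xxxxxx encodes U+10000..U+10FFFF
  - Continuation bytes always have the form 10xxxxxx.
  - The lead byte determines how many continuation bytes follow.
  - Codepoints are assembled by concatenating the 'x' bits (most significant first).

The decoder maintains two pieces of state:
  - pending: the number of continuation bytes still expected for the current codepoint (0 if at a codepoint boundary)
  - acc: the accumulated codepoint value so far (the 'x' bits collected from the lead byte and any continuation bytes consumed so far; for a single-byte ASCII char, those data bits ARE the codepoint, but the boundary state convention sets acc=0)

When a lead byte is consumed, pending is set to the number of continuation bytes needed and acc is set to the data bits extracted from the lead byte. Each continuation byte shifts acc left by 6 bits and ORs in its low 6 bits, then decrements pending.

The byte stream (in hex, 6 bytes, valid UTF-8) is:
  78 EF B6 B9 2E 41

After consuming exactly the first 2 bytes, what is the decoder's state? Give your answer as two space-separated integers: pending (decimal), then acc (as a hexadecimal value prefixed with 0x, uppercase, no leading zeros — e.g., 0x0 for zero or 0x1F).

Byte[0]=78: 1-byte. pending=0, acc=0x0
Byte[1]=EF: 3-byte lead. pending=2, acc=0xF

Answer: 2 0xF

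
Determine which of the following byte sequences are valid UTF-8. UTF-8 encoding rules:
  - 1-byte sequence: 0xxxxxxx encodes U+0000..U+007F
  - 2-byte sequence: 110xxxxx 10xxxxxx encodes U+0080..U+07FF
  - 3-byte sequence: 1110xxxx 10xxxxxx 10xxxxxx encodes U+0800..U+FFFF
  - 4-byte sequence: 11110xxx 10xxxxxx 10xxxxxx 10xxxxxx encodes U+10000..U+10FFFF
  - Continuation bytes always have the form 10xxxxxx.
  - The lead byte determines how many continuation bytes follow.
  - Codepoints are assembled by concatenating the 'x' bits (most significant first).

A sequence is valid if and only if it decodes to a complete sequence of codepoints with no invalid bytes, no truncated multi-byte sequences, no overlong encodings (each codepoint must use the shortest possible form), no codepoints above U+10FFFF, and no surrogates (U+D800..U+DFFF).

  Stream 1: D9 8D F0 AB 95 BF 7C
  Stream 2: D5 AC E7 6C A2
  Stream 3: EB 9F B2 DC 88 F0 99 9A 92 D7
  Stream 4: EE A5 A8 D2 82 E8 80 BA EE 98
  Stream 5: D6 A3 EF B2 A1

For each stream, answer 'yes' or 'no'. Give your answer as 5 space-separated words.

Stream 1: decodes cleanly. VALID
Stream 2: error at byte offset 3. INVALID
Stream 3: error at byte offset 10. INVALID
Stream 4: error at byte offset 10. INVALID
Stream 5: decodes cleanly. VALID

Answer: yes no no no yes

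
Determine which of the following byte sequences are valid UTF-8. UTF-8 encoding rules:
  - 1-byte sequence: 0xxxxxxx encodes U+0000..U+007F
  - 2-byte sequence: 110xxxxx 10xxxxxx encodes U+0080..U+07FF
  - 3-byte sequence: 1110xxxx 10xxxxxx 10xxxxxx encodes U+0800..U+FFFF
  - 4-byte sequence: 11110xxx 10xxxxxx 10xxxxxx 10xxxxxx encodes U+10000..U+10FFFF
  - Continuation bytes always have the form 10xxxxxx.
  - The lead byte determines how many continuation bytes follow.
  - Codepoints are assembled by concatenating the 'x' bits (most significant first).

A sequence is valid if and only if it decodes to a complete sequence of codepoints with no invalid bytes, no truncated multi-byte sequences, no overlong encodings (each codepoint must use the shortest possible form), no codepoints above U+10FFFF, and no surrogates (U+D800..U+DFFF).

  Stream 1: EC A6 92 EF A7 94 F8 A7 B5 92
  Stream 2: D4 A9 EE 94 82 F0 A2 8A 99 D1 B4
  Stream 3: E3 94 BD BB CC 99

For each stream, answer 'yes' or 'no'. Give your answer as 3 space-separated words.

Answer: no yes no

Derivation:
Stream 1: error at byte offset 6. INVALID
Stream 2: decodes cleanly. VALID
Stream 3: error at byte offset 3. INVALID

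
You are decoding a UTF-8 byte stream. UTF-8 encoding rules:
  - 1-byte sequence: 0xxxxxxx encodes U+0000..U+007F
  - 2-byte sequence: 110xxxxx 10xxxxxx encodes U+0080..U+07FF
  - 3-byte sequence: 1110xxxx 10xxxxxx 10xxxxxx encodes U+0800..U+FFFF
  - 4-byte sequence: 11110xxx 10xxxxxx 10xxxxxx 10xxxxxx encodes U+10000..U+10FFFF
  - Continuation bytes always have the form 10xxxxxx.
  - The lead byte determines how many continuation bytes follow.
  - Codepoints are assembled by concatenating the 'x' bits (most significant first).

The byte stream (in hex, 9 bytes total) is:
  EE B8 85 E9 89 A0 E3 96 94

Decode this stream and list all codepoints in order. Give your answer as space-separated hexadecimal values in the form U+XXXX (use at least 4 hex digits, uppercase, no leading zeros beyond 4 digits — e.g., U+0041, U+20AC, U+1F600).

Byte[0]=EE: 3-byte lead, need 2 cont bytes. acc=0xE
Byte[1]=B8: continuation. acc=(acc<<6)|0x38=0x3B8
Byte[2]=85: continuation. acc=(acc<<6)|0x05=0xEE05
Completed: cp=U+EE05 (starts at byte 0)
Byte[3]=E9: 3-byte lead, need 2 cont bytes. acc=0x9
Byte[4]=89: continuation. acc=(acc<<6)|0x09=0x249
Byte[5]=A0: continuation. acc=(acc<<6)|0x20=0x9260
Completed: cp=U+9260 (starts at byte 3)
Byte[6]=E3: 3-byte lead, need 2 cont bytes. acc=0x3
Byte[7]=96: continuation. acc=(acc<<6)|0x16=0xD6
Byte[8]=94: continuation. acc=(acc<<6)|0x14=0x3594
Completed: cp=U+3594 (starts at byte 6)

Answer: U+EE05 U+9260 U+3594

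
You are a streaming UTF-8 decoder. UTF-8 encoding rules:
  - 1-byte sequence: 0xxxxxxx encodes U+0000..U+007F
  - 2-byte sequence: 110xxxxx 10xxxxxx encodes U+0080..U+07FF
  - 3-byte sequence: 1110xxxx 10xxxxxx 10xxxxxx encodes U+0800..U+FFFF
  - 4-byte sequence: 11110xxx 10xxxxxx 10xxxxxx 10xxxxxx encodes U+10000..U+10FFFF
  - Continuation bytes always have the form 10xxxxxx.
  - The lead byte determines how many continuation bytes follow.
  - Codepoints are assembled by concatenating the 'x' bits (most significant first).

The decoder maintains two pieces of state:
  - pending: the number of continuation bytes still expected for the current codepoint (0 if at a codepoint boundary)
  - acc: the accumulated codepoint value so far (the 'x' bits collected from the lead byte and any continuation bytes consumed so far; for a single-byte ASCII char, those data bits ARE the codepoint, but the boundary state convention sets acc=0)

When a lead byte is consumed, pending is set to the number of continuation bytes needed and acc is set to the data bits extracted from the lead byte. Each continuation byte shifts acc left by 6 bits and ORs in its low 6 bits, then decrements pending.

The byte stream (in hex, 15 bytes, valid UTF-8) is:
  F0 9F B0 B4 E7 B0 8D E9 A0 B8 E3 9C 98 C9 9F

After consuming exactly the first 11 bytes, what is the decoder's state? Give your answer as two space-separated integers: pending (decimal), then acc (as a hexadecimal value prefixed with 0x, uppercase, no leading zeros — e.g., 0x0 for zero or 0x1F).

Answer: 2 0x3

Derivation:
Byte[0]=F0: 4-byte lead. pending=3, acc=0x0
Byte[1]=9F: continuation. acc=(acc<<6)|0x1F=0x1F, pending=2
Byte[2]=B0: continuation. acc=(acc<<6)|0x30=0x7F0, pending=1
Byte[3]=B4: continuation. acc=(acc<<6)|0x34=0x1FC34, pending=0
Byte[4]=E7: 3-byte lead. pending=2, acc=0x7
Byte[5]=B0: continuation. acc=(acc<<6)|0x30=0x1F0, pending=1
Byte[6]=8D: continuation. acc=(acc<<6)|0x0D=0x7C0D, pending=0
Byte[7]=E9: 3-byte lead. pending=2, acc=0x9
Byte[8]=A0: continuation. acc=(acc<<6)|0x20=0x260, pending=1
Byte[9]=B8: continuation. acc=(acc<<6)|0x38=0x9838, pending=0
Byte[10]=E3: 3-byte lead. pending=2, acc=0x3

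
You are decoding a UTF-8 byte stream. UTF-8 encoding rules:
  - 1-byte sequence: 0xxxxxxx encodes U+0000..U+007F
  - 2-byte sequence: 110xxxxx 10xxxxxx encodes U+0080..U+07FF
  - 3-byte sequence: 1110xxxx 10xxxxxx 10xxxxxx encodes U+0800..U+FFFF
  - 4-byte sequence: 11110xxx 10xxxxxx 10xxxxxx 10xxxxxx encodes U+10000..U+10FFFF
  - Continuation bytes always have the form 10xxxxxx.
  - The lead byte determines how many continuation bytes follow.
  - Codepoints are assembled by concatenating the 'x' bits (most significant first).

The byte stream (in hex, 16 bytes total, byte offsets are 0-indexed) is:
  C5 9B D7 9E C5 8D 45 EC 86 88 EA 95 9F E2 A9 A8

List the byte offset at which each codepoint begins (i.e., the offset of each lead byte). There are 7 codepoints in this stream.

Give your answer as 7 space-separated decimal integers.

Byte[0]=C5: 2-byte lead, need 1 cont bytes. acc=0x5
Byte[1]=9B: continuation. acc=(acc<<6)|0x1B=0x15B
Completed: cp=U+015B (starts at byte 0)
Byte[2]=D7: 2-byte lead, need 1 cont bytes. acc=0x17
Byte[3]=9E: continuation. acc=(acc<<6)|0x1E=0x5DE
Completed: cp=U+05DE (starts at byte 2)
Byte[4]=C5: 2-byte lead, need 1 cont bytes. acc=0x5
Byte[5]=8D: continuation. acc=(acc<<6)|0x0D=0x14D
Completed: cp=U+014D (starts at byte 4)
Byte[6]=45: 1-byte ASCII. cp=U+0045
Byte[7]=EC: 3-byte lead, need 2 cont bytes. acc=0xC
Byte[8]=86: continuation. acc=(acc<<6)|0x06=0x306
Byte[9]=88: continuation. acc=(acc<<6)|0x08=0xC188
Completed: cp=U+C188 (starts at byte 7)
Byte[10]=EA: 3-byte lead, need 2 cont bytes. acc=0xA
Byte[11]=95: continuation. acc=(acc<<6)|0x15=0x295
Byte[12]=9F: continuation. acc=(acc<<6)|0x1F=0xA55F
Completed: cp=U+A55F (starts at byte 10)
Byte[13]=E2: 3-byte lead, need 2 cont bytes. acc=0x2
Byte[14]=A9: continuation. acc=(acc<<6)|0x29=0xA9
Byte[15]=A8: continuation. acc=(acc<<6)|0x28=0x2A68
Completed: cp=U+2A68 (starts at byte 13)

Answer: 0 2 4 6 7 10 13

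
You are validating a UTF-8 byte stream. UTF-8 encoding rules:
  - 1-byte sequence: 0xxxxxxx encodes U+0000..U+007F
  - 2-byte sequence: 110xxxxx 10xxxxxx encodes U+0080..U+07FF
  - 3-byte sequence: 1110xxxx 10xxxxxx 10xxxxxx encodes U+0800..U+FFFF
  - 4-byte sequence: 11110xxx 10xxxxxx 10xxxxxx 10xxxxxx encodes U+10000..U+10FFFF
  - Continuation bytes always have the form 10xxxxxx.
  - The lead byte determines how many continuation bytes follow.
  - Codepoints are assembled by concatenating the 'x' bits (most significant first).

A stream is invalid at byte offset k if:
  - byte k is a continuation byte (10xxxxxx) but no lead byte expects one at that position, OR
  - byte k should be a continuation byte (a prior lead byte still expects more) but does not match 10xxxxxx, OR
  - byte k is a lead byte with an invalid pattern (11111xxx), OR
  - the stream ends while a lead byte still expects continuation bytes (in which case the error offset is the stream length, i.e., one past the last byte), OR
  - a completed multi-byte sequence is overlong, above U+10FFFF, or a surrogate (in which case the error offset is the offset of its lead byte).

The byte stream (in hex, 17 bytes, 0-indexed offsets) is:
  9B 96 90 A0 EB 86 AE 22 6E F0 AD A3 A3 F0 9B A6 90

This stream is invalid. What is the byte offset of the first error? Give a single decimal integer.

Answer: 0

Derivation:
Byte[0]=9B: INVALID lead byte (not 0xxx/110x/1110/11110)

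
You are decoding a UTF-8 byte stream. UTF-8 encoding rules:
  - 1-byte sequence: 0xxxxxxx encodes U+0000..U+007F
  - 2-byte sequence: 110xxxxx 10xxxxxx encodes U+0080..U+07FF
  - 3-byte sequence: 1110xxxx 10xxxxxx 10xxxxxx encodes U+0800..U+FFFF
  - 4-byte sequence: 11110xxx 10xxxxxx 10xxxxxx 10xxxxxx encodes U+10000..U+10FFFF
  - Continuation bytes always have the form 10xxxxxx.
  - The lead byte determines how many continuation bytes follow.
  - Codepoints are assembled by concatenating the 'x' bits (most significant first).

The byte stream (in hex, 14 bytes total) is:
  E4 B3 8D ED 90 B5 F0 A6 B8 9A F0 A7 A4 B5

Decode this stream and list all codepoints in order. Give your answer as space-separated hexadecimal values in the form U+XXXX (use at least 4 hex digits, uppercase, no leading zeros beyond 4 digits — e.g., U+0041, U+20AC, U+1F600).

Byte[0]=E4: 3-byte lead, need 2 cont bytes. acc=0x4
Byte[1]=B3: continuation. acc=(acc<<6)|0x33=0x133
Byte[2]=8D: continuation. acc=(acc<<6)|0x0D=0x4CCD
Completed: cp=U+4CCD (starts at byte 0)
Byte[3]=ED: 3-byte lead, need 2 cont bytes. acc=0xD
Byte[4]=90: continuation. acc=(acc<<6)|0x10=0x350
Byte[5]=B5: continuation. acc=(acc<<6)|0x35=0xD435
Completed: cp=U+D435 (starts at byte 3)
Byte[6]=F0: 4-byte lead, need 3 cont bytes. acc=0x0
Byte[7]=A6: continuation. acc=(acc<<6)|0x26=0x26
Byte[8]=B8: continuation. acc=(acc<<6)|0x38=0x9B8
Byte[9]=9A: continuation. acc=(acc<<6)|0x1A=0x26E1A
Completed: cp=U+26E1A (starts at byte 6)
Byte[10]=F0: 4-byte lead, need 3 cont bytes. acc=0x0
Byte[11]=A7: continuation. acc=(acc<<6)|0x27=0x27
Byte[12]=A4: continuation. acc=(acc<<6)|0x24=0x9E4
Byte[13]=B5: continuation. acc=(acc<<6)|0x35=0x27935
Completed: cp=U+27935 (starts at byte 10)

Answer: U+4CCD U+D435 U+26E1A U+27935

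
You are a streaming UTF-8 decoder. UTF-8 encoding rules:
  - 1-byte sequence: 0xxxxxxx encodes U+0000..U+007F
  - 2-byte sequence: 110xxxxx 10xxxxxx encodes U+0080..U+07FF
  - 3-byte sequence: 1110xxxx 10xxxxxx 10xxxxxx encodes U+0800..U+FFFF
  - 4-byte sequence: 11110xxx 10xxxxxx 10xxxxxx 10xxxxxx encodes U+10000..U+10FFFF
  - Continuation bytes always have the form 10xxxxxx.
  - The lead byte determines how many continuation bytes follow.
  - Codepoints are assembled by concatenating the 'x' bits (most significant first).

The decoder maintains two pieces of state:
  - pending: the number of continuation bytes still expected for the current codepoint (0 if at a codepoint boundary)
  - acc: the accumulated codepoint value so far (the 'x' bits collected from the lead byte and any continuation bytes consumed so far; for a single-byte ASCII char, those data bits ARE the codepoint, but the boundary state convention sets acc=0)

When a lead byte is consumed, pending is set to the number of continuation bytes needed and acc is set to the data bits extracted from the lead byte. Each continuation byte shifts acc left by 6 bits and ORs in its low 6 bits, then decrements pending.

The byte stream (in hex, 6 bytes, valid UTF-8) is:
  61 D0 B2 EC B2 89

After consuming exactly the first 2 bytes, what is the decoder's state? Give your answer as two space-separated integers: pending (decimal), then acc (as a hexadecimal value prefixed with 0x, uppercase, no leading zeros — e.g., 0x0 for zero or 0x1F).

Answer: 1 0x10

Derivation:
Byte[0]=61: 1-byte. pending=0, acc=0x0
Byte[1]=D0: 2-byte lead. pending=1, acc=0x10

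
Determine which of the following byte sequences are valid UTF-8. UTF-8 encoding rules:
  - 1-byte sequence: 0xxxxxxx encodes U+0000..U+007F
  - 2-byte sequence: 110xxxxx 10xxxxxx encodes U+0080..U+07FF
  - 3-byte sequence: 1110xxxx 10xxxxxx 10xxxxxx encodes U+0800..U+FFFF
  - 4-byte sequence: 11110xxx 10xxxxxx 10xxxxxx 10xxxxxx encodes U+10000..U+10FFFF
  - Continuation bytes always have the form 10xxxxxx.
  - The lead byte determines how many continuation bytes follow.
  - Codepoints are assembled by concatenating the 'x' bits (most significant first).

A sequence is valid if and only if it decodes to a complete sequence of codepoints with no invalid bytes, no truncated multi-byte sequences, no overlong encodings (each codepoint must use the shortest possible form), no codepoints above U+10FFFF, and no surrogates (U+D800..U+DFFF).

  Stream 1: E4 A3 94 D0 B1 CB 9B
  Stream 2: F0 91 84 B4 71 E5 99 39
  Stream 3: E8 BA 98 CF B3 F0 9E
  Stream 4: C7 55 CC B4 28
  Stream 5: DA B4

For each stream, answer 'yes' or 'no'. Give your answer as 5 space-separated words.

Stream 1: decodes cleanly. VALID
Stream 2: error at byte offset 7. INVALID
Stream 3: error at byte offset 7. INVALID
Stream 4: error at byte offset 1. INVALID
Stream 5: decodes cleanly. VALID

Answer: yes no no no yes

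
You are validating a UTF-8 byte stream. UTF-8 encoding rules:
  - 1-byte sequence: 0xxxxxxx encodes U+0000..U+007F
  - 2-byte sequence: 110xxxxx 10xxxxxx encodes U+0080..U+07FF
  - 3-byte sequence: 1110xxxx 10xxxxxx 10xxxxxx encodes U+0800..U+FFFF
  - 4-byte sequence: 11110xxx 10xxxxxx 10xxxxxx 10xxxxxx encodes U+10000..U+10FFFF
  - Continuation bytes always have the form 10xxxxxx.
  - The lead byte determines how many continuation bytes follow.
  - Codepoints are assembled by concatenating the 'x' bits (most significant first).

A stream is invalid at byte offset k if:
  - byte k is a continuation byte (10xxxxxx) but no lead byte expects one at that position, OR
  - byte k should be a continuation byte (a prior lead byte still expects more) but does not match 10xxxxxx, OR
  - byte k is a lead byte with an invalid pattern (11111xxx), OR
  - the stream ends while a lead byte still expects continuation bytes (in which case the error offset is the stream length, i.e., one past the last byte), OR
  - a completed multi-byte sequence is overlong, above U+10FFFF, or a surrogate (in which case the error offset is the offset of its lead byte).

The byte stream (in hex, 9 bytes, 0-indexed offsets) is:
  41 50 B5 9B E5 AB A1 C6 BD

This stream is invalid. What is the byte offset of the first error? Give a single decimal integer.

Answer: 2

Derivation:
Byte[0]=41: 1-byte ASCII. cp=U+0041
Byte[1]=50: 1-byte ASCII. cp=U+0050
Byte[2]=B5: INVALID lead byte (not 0xxx/110x/1110/11110)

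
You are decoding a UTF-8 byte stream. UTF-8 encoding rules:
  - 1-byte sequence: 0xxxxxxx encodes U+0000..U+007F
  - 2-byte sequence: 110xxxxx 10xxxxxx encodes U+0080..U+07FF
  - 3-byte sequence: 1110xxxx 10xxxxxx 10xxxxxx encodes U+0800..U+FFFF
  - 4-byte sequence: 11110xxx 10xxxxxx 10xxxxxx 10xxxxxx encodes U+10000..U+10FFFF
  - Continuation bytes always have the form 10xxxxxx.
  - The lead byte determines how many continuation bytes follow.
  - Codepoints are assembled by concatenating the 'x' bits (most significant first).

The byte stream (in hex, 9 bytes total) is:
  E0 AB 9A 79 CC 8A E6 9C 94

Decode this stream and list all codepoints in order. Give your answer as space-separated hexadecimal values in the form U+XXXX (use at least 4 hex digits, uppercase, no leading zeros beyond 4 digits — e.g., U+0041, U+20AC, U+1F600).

Answer: U+0ADA U+0079 U+030A U+6714

Derivation:
Byte[0]=E0: 3-byte lead, need 2 cont bytes. acc=0x0
Byte[1]=AB: continuation. acc=(acc<<6)|0x2B=0x2B
Byte[2]=9A: continuation. acc=(acc<<6)|0x1A=0xADA
Completed: cp=U+0ADA (starts at byte 0)
Byte[3]=79: 1-byte ASCII. cp=U+0079
Byte[4]=CC: 2-byte lead, need 1 cont bytes. acc=0xC
Byte[5]=8A: continuation. acc=(acc<<6)|0x0A=0x30A
Completed: cp=U+030A (starts at byte 4)
Byte[6]=E6: 3-byte lead, need 2 cont bytes. acc=0x6
Byte[7]=9C: continuation. acc=(acc<<6)|0x1C=0x19C
Byte[8]=94: continuation. acc=(acc<<6)|0x14=0x6714
Completed: cp=U+6714 (starts at byte 6)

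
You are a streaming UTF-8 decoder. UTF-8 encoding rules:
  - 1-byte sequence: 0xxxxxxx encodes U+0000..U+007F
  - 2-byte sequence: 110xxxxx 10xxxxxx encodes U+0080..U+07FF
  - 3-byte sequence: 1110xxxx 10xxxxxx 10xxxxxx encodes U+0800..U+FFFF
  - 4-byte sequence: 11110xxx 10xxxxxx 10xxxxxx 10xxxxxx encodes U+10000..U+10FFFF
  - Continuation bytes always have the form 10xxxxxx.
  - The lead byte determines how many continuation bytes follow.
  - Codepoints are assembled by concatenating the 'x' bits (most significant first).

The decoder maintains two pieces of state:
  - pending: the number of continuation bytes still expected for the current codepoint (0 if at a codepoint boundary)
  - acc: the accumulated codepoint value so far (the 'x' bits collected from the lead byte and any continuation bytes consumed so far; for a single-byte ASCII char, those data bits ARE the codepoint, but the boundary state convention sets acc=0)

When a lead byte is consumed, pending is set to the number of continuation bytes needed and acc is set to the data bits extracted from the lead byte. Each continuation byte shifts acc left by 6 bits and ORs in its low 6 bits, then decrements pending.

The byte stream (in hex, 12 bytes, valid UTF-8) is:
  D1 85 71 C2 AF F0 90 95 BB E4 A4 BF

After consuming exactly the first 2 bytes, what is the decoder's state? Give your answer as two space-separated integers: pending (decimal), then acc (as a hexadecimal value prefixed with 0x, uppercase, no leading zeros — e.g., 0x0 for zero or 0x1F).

Byte[0]=D1: 2-byte lead. pending=1, acc=0x11
Byte[1]=85: continuation. acc=(acc<<6)|0x05=0x445, pending=0

Answer: 0 0x445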